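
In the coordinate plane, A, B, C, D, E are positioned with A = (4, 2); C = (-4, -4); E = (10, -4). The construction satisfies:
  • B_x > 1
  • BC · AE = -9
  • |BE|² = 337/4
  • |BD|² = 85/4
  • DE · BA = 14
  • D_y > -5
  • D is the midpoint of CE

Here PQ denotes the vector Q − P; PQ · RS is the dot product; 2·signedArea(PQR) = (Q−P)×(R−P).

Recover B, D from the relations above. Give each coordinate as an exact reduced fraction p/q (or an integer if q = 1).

1. D_x = 3  [D is the midpoint of CE]
2. D_y = -4  [D is the midpoint of CE]
   → D = (3, -4)
3. B_x = 2  [BC · AE = -9 ∩ DE · BA = 14]
4. B_y = 1/2  [BC · AE = -9 ∩ DE · BA = 14]
   → B = (2, 1/2)

B = (2, 1/2)
D = (3, -4)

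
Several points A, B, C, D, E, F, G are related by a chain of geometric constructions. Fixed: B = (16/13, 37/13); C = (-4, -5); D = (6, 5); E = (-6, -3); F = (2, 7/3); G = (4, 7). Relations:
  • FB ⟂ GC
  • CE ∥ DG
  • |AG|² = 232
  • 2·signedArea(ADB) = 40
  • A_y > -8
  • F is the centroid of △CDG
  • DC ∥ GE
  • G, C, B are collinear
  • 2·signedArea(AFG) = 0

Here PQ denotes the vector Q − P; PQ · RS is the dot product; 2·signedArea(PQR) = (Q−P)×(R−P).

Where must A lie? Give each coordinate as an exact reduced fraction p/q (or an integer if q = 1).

1. A_x = -2  [2·signedArea(AFG) = 0 ∩ 2·signedArea(ADB) = 40]
2. A_y = -7  [2·signedArea(AFG) = 0 ∩ 2·signedArea(ADB) = 40]
   → A = (-2, -7)

A = (-2, -7)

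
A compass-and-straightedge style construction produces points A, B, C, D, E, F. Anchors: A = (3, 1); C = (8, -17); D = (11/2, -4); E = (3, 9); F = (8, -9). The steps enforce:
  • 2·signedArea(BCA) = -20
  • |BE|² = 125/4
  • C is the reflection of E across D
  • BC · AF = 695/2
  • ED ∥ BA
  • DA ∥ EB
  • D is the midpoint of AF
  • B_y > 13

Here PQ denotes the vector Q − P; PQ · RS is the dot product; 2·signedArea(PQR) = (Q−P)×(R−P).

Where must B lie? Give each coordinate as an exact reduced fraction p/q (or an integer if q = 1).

1. B_x = 1/2  [ED ∥ BA ∩ DA ∥ EB]
2. B_y = 14  [ED ∥ BA ∩ DA ∥ EB]
   → B = (1/2, 14)

B = (1/2, 14)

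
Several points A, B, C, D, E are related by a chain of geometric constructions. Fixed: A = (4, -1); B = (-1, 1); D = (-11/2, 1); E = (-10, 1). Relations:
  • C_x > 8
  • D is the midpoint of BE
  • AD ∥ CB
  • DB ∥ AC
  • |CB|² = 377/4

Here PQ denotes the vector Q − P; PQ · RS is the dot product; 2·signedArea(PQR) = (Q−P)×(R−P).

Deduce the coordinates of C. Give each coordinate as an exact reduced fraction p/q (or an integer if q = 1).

C = (17/2, -1)

1. C_x = 17/2  [AD ∥ CB ∩ DB ∥ AC]
2. C_y = -1  [AD ∥ CB ∩ DB ∥ AC]
   → C = (17/2, -1)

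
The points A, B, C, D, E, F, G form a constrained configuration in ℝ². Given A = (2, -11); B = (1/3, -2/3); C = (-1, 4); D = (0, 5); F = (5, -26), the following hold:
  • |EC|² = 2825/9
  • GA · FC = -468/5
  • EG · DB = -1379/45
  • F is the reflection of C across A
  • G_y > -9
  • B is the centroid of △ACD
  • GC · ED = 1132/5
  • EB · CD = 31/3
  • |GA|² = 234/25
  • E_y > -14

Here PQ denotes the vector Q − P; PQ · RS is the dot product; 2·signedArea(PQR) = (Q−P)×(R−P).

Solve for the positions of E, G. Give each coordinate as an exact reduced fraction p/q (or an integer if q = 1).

E = (8/3, -40/3)
G = (7/5, -8)

1. G_x = 7/5  [line 6·x + -30·y + -1242/5 = 0 ∩ |GA|² = 234/25]
2. G_y = -8  [line 6·x + -30·y + -1242/5 = 0 ∩ |GA|² = 234/25]
   → G = (7/5, -8)
3. E_x = 8/3  [EB · CD = 31/3 ∩ EG · DB = -1379/45]
4. E_y = -40/3  [EB · CD = 31/3 ∩ EG · DB = -1379/45]
   → E = (8/3, -40/3)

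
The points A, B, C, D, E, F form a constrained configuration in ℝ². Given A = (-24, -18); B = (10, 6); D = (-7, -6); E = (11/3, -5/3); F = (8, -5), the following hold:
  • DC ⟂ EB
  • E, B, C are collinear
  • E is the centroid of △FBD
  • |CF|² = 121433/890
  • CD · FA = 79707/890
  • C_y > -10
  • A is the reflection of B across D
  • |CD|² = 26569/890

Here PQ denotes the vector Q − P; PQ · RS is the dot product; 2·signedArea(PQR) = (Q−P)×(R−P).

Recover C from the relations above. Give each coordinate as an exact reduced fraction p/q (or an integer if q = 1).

1. C_x = -2481/890  [E, B, C are collinear ∩ DC ⟂ EB]
2. C_y = -8437/890  [E, B, C are collinear ∩ DC ⟂ EB]
   → C = (-2481/890, -8437/890)

C = (-2481/890, -8437/890)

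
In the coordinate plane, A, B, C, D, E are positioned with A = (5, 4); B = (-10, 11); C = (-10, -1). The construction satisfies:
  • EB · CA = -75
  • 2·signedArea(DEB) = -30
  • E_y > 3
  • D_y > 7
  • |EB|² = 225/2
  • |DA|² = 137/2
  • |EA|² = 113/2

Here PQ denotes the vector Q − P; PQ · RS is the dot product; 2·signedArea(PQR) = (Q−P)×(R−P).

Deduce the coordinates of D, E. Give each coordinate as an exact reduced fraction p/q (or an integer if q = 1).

D = (-5/2, 15/2)
E = (-5/2, 7/2)

1. E_x = -5/2  [line -15·x + -5·y + -20 = 0 ∩ |EA|² = 113/2]
2. E_y = 7/2  [line -15·x + -5·y + -20 = 0 ∩ |EA|² = 113/2]
   → E = (-5/2, 7/2)
3. D_x = -5/2  [line -15/2·x + -15/2·y + 75/2 = 0 ∩ |DA|² = 137/2]
4. D_y = 15/2  [line -15/2·x + -15/2·y + 75/2 = 0 ∩ |DA|² = 137/2]
   → D = (-5/2, 15/2)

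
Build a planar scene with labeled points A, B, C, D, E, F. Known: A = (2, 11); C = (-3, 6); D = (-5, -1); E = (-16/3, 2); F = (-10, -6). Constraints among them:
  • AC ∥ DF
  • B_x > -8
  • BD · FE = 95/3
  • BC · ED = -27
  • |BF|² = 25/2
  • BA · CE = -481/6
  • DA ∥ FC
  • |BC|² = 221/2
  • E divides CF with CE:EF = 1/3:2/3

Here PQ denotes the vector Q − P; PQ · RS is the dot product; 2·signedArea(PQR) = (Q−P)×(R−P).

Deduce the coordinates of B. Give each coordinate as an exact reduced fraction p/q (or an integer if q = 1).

B = (-15/2, -7/2)

1. B_x = -15/2  [BA · CE = -481/6 ∩ BC · ED = -27]
2. B_y = -7/2  [BA · CE = -481/6 ∩ BC · ED = -27]
   → B = (-15/2, -7/2)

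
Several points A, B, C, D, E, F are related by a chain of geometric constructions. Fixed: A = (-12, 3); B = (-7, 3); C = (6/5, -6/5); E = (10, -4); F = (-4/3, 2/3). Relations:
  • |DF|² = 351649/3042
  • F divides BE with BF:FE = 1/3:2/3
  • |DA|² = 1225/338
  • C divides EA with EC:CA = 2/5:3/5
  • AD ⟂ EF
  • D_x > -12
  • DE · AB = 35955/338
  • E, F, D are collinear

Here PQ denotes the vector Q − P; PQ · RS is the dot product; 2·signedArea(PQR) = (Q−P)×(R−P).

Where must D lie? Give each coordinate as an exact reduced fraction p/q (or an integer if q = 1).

1. D_x = -3811/338  [E, F, D are collinear ∩ AD ⟂ EF]
2. D_y = 1609/338  [E, F, D are collinear ∩ AD ⟂ EF]
   → D = (-3811/338, 1609/338)

D = (-3811/338, 1609/338)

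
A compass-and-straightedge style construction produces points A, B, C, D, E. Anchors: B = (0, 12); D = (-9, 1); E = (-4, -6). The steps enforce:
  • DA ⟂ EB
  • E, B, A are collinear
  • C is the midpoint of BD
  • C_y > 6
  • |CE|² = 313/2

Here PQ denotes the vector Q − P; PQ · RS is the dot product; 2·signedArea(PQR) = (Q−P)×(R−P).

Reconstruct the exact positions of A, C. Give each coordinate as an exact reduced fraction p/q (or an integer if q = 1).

A = (-234/85, -33/85)
C = (-9/2, 13/2)

1. A_x = -234/85  [E, B, A are collinear ∩ DA ⟂ EB]
2. A_y = -33/85  [E, B, A are collinear ∩ DA ⟂ EB]
   → A = (-234/85, -33/85)
3. C_x = -9/2  [C is the midpoint of BD]
4. C_y = 13/2  [C is the midpoint of BD]
   → C = (-9/2, 13/2)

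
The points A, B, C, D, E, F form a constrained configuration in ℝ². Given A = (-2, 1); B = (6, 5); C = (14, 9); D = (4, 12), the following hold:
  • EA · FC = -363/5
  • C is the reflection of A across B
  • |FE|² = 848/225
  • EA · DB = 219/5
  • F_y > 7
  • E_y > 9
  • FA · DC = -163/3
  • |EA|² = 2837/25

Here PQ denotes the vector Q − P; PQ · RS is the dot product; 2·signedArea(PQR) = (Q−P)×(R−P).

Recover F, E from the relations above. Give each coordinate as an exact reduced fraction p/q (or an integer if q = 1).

1. E_x = 24/5  [line -2·x + 7·y + -274/5 = 0 ∩ |EA|² = 2837/25]
2. E_y = 46/5  [line -2·x + 7·y + -274/5 = 0 ∩ |EA|² = 2837/25]
   → E = (24/5, 46/5)
3. F_x = 16/3  [FA · DC = -163/3 ∩ EA · FC = -363/5]
4. F_y = 22/3  [FA · DC = -163/3 ∩ EA · FC = -363/5]
   → F = (16/3, 22/3)

E = (24/5, 46/5)
F = (16/3, 22/3)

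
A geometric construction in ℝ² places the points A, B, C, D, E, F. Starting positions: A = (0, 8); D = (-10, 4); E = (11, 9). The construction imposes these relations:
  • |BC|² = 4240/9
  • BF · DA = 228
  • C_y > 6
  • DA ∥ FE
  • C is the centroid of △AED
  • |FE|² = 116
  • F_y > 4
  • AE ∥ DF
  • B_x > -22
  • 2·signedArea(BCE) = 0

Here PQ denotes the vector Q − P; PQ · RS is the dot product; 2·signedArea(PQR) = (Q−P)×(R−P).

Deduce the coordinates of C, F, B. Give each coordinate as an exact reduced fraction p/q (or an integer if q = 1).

B = (-21, 3)
C = (1/3, 7)
F = (1, 5)

1. C_x = 1/3  [C is the centroid of △AED]
2. C_y = 7  [C is the centroid of △AED]
   → C = (1/3, 7)
3. F_x = 1  [DA ∥ FE ∩ AE ∥ DF]
4. F_y = 5  [DA ∥ FE ∩ AE ∥ DF]
   → F = (1, 5)
5. B_x = -21  [2·signedArea(BCE) = 0 ∩ BF · DA = 228]
6. B_y = 3  [2·signedArea(BCE) = 0 ∩ BF · DA = 228]
   → B = (-21, 3)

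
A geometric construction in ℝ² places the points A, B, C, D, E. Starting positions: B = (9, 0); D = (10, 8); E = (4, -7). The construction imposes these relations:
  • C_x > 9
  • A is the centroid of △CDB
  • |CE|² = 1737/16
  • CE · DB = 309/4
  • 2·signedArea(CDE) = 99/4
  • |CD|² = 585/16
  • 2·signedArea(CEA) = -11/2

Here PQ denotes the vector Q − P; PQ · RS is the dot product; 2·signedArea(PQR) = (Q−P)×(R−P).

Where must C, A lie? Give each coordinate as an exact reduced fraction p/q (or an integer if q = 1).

1. C_x = 37/4  [CE · DB = 309/4 ∩ 2·signedArea(CDE) = 99/4]
2. C_y = 2  [CE · DB = 309/4 ∩ 2·signedArea(CDE) = 99/4]
   → C = (37/4, 2)
3. A_x = 113/12  [2·signedArea(CEA) = -11/2 ∩ A is the centroid of △CDB]
4. A_y = 10/3  [2·signedArea(CEA) = -11/2 ∩ A is the centroid of △CDB]
   → A = (113/12, 10/3)

A = (113/12, 10/3)
C = (37/4, 2)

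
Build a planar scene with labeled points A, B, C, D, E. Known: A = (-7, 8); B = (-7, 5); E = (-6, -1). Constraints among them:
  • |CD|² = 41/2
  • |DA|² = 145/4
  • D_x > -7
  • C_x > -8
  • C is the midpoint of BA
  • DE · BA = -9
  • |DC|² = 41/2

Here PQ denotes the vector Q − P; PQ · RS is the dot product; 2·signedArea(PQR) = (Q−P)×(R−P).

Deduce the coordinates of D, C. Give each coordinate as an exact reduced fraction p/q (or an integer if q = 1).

1. D_y = 2  [DE · BA = -9]
2. D_x = -13/2  [|DA|² = 145/4]
   → D = (-13/2, 2)
3. C_x = -7  [C is the midpoint of BA]
4. C_y = 13/2  [C is the midpoint of BA]
   → C = (-7, 13/2)

C = (-7, 13/2)
D = (-13/2, 2)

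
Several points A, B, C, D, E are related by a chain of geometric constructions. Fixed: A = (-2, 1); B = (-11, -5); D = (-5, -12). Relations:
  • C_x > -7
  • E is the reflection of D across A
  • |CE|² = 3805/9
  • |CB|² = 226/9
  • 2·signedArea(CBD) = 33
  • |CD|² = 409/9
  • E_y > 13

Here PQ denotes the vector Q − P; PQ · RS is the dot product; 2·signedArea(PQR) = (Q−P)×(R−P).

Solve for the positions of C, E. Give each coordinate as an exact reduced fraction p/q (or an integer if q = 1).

1. C_x = -6  [line 7·x + 6·y + 74 = 0 ∩ |CB|² = 226/9]
2. C_y = -16/3  [line 7·x + 6·y + 74 = 0 ∩ |CB|² = 226/9]
   → C = (-6, -16/3)
3. E_x = 1  [E is the reflection of D across A]
4. E_y = 14  [E is the reflection of D across A]
   → E = (1, 14)

C = (-6, -16/3)
E = (1, 14)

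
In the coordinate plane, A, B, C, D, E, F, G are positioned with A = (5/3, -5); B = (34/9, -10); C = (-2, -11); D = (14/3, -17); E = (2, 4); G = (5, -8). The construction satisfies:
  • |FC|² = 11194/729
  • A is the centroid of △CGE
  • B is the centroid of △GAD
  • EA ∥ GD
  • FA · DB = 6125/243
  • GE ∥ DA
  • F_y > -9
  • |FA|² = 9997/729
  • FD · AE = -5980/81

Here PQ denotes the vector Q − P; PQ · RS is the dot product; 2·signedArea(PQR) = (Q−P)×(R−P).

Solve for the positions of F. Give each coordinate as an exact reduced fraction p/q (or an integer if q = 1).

F = (31/27, -26/3)

1. F_x = 31/27  [FD · AE = -5980/81 ∩ FA · DB = 6125/243]
2. F_y = -26/3  [FD · AE = -5980/81 ∩ FA · DB = 6125/243]
   → F = (31/27, -26/3)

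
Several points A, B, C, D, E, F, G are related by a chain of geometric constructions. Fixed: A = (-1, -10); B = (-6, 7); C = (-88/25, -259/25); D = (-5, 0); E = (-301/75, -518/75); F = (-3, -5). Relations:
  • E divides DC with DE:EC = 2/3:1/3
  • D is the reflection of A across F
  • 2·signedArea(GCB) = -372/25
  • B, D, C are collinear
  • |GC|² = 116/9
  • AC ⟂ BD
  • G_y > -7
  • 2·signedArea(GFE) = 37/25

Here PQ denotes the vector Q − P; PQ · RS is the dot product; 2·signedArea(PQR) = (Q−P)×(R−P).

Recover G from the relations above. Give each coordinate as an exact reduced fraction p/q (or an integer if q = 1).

G = (-238/75, -509/75)

1. G_x = -238/75  [2·signedArea(GFE) = 37/25 ∩ 2·signedArea(GCB) = -372/25]
2. G_y = -509/75  [2·signedArea(GFE) = 37/25 ∩ 2·signedArea(GCB) = -372/25]
   → G = (-238/75, -509/75)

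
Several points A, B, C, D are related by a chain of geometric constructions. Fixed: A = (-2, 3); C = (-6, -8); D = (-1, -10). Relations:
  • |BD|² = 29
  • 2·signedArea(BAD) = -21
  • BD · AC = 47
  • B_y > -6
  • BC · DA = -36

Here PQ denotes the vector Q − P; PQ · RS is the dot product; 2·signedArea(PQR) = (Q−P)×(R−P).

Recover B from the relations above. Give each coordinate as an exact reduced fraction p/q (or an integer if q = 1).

B = (-3, -5)

1. B_x = -3  [BD · AC = 47 ∩ 2·signedArea(BAD) = -21]
2. B_y = -5  [BD · AC = 47 ∩ 2·signedArea(BAD) = -21]
   → B = (-3, -5)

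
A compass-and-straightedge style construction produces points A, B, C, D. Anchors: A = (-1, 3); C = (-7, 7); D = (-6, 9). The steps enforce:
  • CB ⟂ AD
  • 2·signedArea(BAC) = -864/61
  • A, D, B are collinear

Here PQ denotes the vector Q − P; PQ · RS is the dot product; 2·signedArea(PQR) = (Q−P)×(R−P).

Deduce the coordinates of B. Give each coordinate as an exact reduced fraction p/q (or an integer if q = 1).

B = (-331/61, 507/61)

1. B_x = -331/61  [A, D, B are collinear ∩ CB ⟂ AD]
2. B_y = 507/61  [A, D, B are collinear ∩ CB ⟂ AD]
   → B = (-331/61, 507/61)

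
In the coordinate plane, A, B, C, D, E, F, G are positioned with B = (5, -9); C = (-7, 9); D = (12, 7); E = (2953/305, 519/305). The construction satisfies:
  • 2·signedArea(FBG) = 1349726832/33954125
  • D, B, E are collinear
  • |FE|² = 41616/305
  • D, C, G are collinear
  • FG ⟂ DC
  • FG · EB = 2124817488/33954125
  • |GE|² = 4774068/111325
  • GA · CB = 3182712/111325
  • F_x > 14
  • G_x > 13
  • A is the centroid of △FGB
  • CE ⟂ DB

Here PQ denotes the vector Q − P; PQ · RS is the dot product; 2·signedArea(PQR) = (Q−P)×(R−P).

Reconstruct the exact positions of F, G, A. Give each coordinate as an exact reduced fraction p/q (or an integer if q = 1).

A = (1229749/111325, 379113/111325)
F = (4381/305, 3783/305)
G = (1533557/111325, 758469/111325)

1. G_x = 1533557/111325  [line -2·x + -19·y + 157 = 0 ∩ |GE|² = 4774068/111325]
2. G_y = 758469/111325  [line -2·x + -19·y + 157 = 0 ∩ |GE|² = 4774068/111325]
   → G = (1533557/111325, 758469/111325)
3. F_x = 4381/305  [2·signedArea(FBG) = 1349726832/33954125 ∩ FG ⟂ DC]
4. F_y = 3783/305  [2·signedArea(FBG) = 1349726832/33954125 ∩ FG ⟂ DC]
   → F = (4381/305, 3783/305)
5. A_x = 1229749/111325  [A is the centroid of △FGB]
6. A_y = 379113/111325  [A is the centroid of △FGB]
   → A = (1229749/111325, 379113/111325)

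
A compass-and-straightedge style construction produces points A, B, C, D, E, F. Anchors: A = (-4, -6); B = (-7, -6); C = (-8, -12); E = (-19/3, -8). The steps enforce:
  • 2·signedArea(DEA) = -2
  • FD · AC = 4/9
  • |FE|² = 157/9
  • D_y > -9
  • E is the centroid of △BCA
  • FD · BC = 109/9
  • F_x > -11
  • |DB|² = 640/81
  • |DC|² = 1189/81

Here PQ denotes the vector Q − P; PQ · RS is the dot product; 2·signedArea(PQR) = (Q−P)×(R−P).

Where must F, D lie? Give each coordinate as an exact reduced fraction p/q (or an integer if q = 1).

1. D_x = -55/9  [line -2·x + 7/3·y + 8 = 0 ∩ |DC|² = 1189/81]
2. D_y = -26/3  [line -2·x + 7/3·y + 8 = 0 ∩ |DC|² = 1189/81]
   → D = (-55/9, -26/3)
3. F_x = -10  [FD · AC = 4/9 ∩ FD · BC = 109/9]
4. F_y = -6  [FD · AC = 4/9 ∩ FD · BC = 109/9]
   → F = (-10, -6)

D = (-55/9, -26/3)
F = (-10, -6)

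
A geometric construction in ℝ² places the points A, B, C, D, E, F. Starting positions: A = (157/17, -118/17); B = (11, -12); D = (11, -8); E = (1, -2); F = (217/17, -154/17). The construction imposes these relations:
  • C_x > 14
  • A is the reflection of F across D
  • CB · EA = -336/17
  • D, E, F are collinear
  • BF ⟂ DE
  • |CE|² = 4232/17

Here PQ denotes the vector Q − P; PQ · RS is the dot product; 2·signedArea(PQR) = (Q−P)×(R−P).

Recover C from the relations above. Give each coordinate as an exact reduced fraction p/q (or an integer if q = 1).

C = (247/17, -172/17)

1. C_x = 247/17  [line -140/17·x + 84/17·y + 2884/17 = 0 ∩ |CE|² = 4232/17]
2. C_y = -172/17  [line -140/17·x + 84/17·y + 2884/17 = 0 ∩ |CE|² = 4232/17]
   → C = (247/17, -172/17)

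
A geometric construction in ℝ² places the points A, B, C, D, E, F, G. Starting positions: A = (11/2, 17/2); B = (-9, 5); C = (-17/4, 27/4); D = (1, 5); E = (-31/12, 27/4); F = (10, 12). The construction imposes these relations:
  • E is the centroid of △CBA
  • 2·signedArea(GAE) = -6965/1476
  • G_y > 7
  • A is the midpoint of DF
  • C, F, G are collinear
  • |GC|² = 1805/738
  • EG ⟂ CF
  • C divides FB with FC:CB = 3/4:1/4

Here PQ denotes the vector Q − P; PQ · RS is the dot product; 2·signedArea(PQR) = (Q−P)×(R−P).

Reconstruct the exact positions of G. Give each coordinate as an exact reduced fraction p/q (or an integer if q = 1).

1. G_x = -1369/492  [C, F, G are collinear ∩ EG ⟂ CF]
2. G_y = 3587/492  [C, F, G are collinear ∩ EG ⟂ CF]
   → G = (-1369/492, 3587/492)

G = (-1369/492, 3587/492)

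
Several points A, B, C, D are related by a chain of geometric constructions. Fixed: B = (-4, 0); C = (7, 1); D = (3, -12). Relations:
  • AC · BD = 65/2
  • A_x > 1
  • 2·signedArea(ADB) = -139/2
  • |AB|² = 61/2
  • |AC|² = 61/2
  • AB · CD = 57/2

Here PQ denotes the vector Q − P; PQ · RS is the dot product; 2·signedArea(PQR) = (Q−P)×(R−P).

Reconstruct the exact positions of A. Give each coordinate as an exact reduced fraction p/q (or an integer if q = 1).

1. A_x = 3/2  [2·signedArea(ADB) = -139/2 ∩ AB · CD = 57/2]
2. A_y = 1/2  [2·signedArea(ADB) = -139/2 ∩ AB · CD = 57/2]
   → A = (3/2, 1/2)

A = (3/2, 1/2)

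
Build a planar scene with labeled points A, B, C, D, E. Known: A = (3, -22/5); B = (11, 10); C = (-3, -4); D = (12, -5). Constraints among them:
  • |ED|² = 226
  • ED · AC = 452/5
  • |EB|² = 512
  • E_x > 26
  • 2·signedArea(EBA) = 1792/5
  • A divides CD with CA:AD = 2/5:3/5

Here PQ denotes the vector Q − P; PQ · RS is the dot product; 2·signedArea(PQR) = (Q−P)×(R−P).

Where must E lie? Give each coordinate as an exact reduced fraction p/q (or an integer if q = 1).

1. E_x = 27  [2·signedArea(EBA) = 1792/5 ∩ ED · AC = 452/5]
2. E_y = -6  [2·signedArea(EBA) = 1792/5 ∩ ED · AC = 452/5]
   → E = (27, -6)

E = (27, -6)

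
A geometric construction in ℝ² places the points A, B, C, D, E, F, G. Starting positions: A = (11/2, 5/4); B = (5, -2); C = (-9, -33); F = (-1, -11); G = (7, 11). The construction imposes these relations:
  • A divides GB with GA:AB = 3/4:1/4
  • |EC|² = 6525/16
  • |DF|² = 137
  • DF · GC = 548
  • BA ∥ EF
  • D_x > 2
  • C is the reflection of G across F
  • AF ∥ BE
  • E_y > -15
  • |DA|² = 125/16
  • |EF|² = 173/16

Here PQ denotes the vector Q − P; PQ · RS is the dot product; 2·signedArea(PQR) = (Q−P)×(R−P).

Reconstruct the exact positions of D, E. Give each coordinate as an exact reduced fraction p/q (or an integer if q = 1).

D = (3, 0)
E = (-3/2, -57/4)

1. D_x = 3  [line 16·x + 44·y + -48 = 0 ∩ |DF|² = 137]
2. D_y = 0  [line 16·x + 44·y + -48 = 0 ∩ |DF|² = 137]
   → D = (3, 0)
3. E_x = -3/2  [BA ∥ EF ∩ AF ∥ BE]
4. E_y = -57/4  [BA ∥ EF ∩ AF ∥ BE]
   → E = (-3/2, -57/4)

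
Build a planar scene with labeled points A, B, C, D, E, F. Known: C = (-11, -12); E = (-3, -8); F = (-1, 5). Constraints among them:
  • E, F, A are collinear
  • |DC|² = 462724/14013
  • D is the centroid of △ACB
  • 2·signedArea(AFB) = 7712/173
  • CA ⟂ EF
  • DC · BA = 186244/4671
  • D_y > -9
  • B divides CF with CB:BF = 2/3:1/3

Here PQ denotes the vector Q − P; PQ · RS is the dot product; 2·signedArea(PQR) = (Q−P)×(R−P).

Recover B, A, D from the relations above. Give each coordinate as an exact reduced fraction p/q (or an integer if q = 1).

A = (-655/173, -2268/173)
B = (-13/3, -2/3)
D = (-9923/1557, -13378/1557)

1. B_x = -13/3  [B divides CF with CB:BF = 2/3:1/3]
2. B_y = -2/3  [B divides CF with CB:BF = 2/3:1/3]
   → B = (-13/3, -2/3)
3. A_x = -655/173  [E, F, A are collinear ∩ CA ⟂ EF]
4. A_y = -2268/173  [E, F, A are collinear ∩ CA ⟂ EF]
   → A = (-655/173, -2268/173)
5. D_x = -9923/1557  [D is the centroid of △ACB]
6. D_y = -13378/1557  [D is the centroid of △ACB]
   → D = (-9923/1557, -13378/1557)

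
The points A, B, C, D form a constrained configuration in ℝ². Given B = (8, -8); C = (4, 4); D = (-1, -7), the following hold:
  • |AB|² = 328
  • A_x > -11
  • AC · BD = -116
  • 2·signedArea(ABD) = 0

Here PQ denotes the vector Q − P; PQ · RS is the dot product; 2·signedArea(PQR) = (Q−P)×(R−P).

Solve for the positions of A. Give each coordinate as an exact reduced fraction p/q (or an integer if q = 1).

1. A_x = -10  [2·signedArea(ABD) = 0 ∩ AC · BD = -116]
2. A_y = -6  [2·signedArea(ABD) = 0 ∩ AC · BD = -116]
   → A = (-10, -6)

A = (-10, -6)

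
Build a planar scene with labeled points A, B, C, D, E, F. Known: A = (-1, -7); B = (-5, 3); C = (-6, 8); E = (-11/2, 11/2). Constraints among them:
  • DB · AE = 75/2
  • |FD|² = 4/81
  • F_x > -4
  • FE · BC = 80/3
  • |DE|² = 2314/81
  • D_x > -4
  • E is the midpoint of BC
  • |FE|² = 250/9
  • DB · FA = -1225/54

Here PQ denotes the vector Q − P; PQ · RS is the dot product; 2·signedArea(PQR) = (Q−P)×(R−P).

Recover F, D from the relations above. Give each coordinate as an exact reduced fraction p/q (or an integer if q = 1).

D = (-65/18, 1/2)
F = (-23/6, 1/2)

1. F_x = -23/6  [line 1·x + -5·y + 19/3 = 0 ∩ |FE|² = 250/9]
2. F_y = 1/2  [line 1·x + -5·y + 19/3 = 0 ∩ |FE|² = 250/9]
   → F = (-23/6, 1/2)
3. D_x = -65/18  [DB · FA = -1225/54 ∩ DB · AE = 75/2]
4. D_y = 1/2  [DB · FA = -1225/54 ∩ DB · AE = 75/2]
   → D = (-65/18, 1/2)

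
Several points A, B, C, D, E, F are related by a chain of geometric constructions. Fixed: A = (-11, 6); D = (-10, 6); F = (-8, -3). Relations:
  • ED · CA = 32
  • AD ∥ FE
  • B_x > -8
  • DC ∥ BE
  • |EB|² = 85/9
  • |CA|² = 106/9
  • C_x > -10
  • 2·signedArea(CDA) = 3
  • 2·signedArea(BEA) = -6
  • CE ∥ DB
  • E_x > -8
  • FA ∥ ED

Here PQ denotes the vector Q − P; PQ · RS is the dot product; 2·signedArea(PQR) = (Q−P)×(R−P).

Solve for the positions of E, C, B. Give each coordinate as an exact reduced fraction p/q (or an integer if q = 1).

1. E_x = -7  [FA ∥ ED ∩ AD ∥ FE]
2. E_y = -3  [FA ∥ ED ∩ AD ∥ FE]
   → E = (-7, -3)
3. C_x = -28/3  [2·signedArea(CDA) = 3 ∩ ED · CA = 32]
4. C_y = 3  [2·signedArea(CDA) = 3 ∩ ED · CA = 32]
   → C = (-28/3, 3)
5. B_x = -23/3  [DC ∥ BE ∩ CE ∥ DB]
6. B_y = 0  [DC ∥ BE ∩ CE ∥ DB]
   → B = (-23/3, 0)

B = (-23/3, 0)
C = (-28/3, 3)
E = (-7, -3)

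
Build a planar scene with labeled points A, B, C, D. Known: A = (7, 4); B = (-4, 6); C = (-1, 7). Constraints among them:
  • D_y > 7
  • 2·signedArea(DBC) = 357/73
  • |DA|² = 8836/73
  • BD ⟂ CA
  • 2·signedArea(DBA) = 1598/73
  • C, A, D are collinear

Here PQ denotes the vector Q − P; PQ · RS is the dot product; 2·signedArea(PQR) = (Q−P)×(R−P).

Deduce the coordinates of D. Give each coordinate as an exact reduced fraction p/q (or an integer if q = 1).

1. D_x = -241/73  [C, A, D are collinear ∩ BD ⟂ CA]
2. D_y = 574/73  [C, A, D are collinear ∩ BD ⟂ CA]
   → D = (-241/73, 574/73)

D = (-241/73, 574/73)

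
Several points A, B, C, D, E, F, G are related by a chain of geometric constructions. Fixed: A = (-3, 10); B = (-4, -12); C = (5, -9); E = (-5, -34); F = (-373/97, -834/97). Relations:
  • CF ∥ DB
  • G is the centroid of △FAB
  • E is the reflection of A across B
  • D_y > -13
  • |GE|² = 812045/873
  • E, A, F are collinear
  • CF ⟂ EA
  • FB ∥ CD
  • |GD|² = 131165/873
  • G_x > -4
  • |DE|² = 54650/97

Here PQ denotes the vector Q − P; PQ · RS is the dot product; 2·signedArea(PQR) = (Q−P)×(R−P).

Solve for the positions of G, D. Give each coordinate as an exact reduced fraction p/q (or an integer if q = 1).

1. G_x = -1052/291  [G is the centroid of △FAB]
2. G_y = -1028/291  [G is the centroid of △FAB]
   → G = (-1052/291, -1028/291)
3. D_x = 470/97  [CF ∥ DB ∩ FB ∥ CD]
4. D_y = -1203/97  [CF ∥ DB ∩ FB ∥ CD]
   → D = (470/97, -1203/97)

D = (470/97, -1203/97)
G = (-1052/291, -1028/291)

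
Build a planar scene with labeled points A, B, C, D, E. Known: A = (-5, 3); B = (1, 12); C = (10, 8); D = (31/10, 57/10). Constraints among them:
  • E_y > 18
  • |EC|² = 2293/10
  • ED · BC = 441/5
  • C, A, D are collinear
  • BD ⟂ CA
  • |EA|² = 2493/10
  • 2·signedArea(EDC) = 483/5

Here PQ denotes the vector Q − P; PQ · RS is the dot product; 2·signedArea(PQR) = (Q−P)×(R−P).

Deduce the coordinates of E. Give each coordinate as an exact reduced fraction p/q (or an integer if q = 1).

E = (-11/10, 183/10)

1. E_x = -11/10  [2·signedArea(EDC) = 483/5 ∩ ED · BC = 441/5]
2. E_y = 183/10  [2·signedArea(EDC) = 483/5 ∩ ED · BC = 441/5]
   → E = (-11/10, 183/10)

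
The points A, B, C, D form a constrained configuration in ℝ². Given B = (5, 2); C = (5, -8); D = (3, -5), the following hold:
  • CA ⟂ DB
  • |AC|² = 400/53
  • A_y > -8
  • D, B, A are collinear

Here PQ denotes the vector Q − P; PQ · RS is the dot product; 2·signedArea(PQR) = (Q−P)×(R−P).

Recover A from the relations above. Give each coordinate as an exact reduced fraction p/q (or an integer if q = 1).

A = (125/53, -384/53)

1. A_x = 125/53  [D, B, A are collinear ∩ CA ⟂ DB]
2. A_y = -384/53  [D, B, A are collinear ∩ CA ⟂ DB]
   → A = (125/53, -384/53)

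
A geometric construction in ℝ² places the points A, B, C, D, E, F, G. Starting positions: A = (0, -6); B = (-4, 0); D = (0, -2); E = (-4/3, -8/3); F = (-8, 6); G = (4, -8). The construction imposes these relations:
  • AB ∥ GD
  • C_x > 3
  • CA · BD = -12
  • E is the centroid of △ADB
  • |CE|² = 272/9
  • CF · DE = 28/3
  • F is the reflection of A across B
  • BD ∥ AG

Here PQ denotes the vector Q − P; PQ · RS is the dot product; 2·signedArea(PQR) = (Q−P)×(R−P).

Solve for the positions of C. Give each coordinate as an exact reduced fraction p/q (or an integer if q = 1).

1. C_x = 4  [CF · DE = 28/3 ∩ CA · BD = -12]
2. C_y = -4  [CF · DE = 28/3 ∩ CA · BD = -12]
   → C = (4, -4)

C = (4, -4)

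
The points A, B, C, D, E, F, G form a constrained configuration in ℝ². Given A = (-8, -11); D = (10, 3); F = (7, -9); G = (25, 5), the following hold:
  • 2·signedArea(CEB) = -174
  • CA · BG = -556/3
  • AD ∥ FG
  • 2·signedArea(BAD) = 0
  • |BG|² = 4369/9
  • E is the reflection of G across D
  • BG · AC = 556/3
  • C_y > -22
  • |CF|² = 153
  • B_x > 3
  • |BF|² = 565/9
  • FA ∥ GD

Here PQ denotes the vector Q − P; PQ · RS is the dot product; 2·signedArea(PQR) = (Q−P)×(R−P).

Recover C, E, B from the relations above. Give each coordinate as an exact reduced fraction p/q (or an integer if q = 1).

B = (4, -5/3)
C = (4, -21)
E = (-5, 1)

1. E_x = -5  [E is the reflection of G across D]
2. E_y = 1  [E is the reflection of G across D]
   → E = (-5, 1)
3. B_x = 4  [line -14·x + 18·y + 86 = 0 ∩ |BF|² = 565/9]
4. B_y = -5/3  [line -14·x + 18·y + 86 = 0 ∩ |BF|² = 565/9]
   → B = (4, -5/3)
5. C_x = 4  [2·signedArea(CEB) = -174 ∩ CA · BG = -556/3]
6. C_y = -21  [2·signedArea(CEB) = -174 ∩ CA · BG = -556/3]
   → C = (4, -21)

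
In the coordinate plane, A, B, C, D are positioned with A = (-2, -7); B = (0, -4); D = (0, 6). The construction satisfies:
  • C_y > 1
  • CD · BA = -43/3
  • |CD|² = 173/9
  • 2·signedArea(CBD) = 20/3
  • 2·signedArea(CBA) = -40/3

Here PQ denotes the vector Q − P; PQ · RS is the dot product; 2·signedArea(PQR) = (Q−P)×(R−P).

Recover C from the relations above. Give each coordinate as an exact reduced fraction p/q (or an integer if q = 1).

1. C_x = -2/3  [2·signedArea(CBD) = 20/3 ∩ 2·signedArea(CBA) = -40/3]
2. C_y = 5/3  [2·signedArea(CBD) = 20/3 ∩ 2·signedArea(CBA) = -40/3]
   → C = (-2/3, 5/3)

C = (-2/3, 5/3)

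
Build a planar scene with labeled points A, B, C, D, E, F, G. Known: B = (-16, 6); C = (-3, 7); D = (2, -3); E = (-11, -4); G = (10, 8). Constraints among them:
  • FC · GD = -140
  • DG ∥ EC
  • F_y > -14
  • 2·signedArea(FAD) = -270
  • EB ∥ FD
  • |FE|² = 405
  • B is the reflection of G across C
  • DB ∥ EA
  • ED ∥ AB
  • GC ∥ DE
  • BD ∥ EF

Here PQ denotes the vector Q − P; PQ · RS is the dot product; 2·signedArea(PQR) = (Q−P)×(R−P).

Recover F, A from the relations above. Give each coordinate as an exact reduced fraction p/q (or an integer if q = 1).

1. F_x = 7  [EB ∥ FD ∩ BD ∥ EF]
2. F_y = -13  [EB ∥ FD ∩ BD ∥ EF]
   → F = (7, -13)
3. A_x = -29  [ED ∥ AB ∩ DB ∥ EA]
4. A_y = 5  [ED ∥ AB ∩ DB ∥ EA]
   → A = (-29, 5)

A = (-29, 5)
F = (7, -13)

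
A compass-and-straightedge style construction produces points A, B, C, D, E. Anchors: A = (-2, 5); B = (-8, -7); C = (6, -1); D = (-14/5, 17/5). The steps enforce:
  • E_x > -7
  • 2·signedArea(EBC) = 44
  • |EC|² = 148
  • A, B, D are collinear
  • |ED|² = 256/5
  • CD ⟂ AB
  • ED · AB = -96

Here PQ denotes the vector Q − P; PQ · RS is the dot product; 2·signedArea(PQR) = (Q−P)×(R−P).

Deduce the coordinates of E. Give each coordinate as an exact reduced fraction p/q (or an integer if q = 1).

E = (-6, -3)

1. E_x = -6  [2·signedArea(EBC) = 44 ∩ ED · AB = -96]
2. E_y = -3  [2·signedArea(EBC) = 44 ∩ ED · AB = -96]
   → E = (-6, -3)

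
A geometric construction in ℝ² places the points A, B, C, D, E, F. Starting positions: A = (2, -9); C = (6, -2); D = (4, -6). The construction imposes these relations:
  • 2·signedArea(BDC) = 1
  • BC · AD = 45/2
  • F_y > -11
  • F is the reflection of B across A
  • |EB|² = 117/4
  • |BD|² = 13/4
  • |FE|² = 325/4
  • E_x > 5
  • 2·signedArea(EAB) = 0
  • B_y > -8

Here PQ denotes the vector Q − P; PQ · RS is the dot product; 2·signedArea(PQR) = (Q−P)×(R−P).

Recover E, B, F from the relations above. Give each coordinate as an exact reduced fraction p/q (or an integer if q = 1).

1. B_x = 3  [2·signedArea(BDC) = 1 ∩ BC · AD = 45/2]
2. B_y = -15/2  [2·signedArea(BDC) = 1 ∩ BC · AD = 45/2]
   → B = (3, -15/2)
3. F_x = 1  [F is the reflection of B across A]
4. F_y = -21/2  [F is the reflection of B across A]
   → F = (1, -21/2)
5. E_x = 6  [line -3/2·x + 1·y + 12 = 0 ∩ |EB|² = 117/4]
6. E_y = -3  [line -3/2·x + 1·y + 12 = 0 ∩ |EB|² = 117/4]
   → E = (6, -3)

B = (3, -15/2)
E = (6, -3)
F = (1, -21/2)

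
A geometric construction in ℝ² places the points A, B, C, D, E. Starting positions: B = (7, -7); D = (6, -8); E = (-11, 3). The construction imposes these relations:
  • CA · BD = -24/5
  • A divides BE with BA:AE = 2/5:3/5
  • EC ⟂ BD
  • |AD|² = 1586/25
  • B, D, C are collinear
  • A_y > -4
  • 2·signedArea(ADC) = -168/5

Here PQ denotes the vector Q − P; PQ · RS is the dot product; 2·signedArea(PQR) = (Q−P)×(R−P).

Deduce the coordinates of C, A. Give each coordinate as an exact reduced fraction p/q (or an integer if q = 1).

A = (-1/5, -3)
C = (3, -11)

1. C_x = 3  [B, D, C are collinear ∩ EC ⟂ BD]
2. C_y = -11  [B, D, C are collinear ∩ EC ⟂ BD]
   → C = (3, -11)
3. A_x = -1/5  [A divides BE with BA:AE = 2/5:3/5]
4. A_y = -3  [A divides BE with BA:AE = 2/5:3/5]
   → A = (-1/5, -3)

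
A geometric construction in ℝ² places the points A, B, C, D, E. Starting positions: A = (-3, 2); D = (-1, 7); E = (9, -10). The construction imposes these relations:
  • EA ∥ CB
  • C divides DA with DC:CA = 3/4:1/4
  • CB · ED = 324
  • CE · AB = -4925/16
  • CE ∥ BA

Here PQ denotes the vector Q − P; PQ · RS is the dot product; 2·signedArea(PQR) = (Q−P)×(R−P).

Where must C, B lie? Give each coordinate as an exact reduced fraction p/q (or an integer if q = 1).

1. C_x = -5/2  [C divides DA with DC:CA = 3/4:1/4]
2. C_y = 13/4  [C divides DA with DC:CA = 3/4:1/4]
   → C = (-5/2, 13/4)
3. B_x = -29/2  [CE ∥ BA ∩ EA ∥ CB]
4. B_y = 61/4  [CE ∥ BA ∩ EA ∥ CB]
   → B = (-29/2, 61/4)

B = (-29/2, 61/4)
C = (-5/2, 13/4)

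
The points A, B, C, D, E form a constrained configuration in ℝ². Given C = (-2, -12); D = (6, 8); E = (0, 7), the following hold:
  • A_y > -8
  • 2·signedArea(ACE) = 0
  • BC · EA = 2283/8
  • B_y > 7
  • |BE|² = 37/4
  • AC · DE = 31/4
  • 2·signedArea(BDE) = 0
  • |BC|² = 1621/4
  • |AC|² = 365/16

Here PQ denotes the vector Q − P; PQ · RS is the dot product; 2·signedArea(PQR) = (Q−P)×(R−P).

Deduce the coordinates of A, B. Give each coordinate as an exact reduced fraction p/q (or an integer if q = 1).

A = (-3/2, -29/4)
B = (3, 15/2)

1. A_x = -3/2  [2·signedArea(ACE) = 0 ∩ AC · DE = 31/4]
2. A_y = -29/4  [2·signedArea(ACE) = 0 ∩ AC · DE = 31/4]
   → A = (-3/2, -29/4)
3. B_x = 3  [2·signedArea(BDE) = 0 ∩ BC · EA = 2283/8]
4. B_y = 15/2  [2·signedArea(BDE) = 0 ∩ BC · EA = 2283/8]
   → B = (3, 15/2)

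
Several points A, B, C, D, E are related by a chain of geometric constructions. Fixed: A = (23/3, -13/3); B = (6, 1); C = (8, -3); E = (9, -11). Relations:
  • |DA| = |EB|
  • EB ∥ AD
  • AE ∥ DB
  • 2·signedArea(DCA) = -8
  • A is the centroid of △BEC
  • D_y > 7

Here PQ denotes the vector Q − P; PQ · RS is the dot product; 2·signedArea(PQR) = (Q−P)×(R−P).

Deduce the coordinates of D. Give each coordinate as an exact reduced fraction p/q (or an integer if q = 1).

D = (14/3, 23/3)

1. D_x = 14/3  [AE ∥ DB ∩ EB ∥ AD]
2. D_y = 23/3  [AE ∥ DB ∩ EB ∥ AD]
   → D = (14/3, 23/3)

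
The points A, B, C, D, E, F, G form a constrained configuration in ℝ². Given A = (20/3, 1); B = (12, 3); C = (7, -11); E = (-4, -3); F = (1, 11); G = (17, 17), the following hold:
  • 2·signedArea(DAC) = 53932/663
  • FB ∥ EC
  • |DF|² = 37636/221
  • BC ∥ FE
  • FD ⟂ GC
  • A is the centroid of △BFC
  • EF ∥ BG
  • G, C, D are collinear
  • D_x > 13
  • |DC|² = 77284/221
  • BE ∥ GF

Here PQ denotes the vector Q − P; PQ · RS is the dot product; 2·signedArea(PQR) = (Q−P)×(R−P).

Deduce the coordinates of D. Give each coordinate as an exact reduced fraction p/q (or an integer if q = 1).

1. D_x = 2937/221  [G, C, D are collinear ∩ FD ⟂ GC]
2. D_y = 1461/221  [G, C, D are collinear ∩ FD ⟂ GC]
   → D = (2937/221, 1461/221)

D = (2937/221, 1461/221)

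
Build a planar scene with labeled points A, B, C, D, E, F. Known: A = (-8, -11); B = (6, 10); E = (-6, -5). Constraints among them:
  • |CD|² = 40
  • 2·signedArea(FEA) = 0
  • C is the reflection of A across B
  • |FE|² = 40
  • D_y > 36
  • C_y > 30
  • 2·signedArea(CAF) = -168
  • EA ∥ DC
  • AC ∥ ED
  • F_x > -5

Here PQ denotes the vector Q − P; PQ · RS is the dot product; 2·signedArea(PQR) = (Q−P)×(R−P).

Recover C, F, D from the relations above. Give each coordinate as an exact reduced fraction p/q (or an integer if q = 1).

C = (20, 31)
D = (22, 37)
F = (-4, 1)

1. C_x = 20  [C is the reflection of A across B]
2. C_y = 31  [C is the reflection of A across B]
   → C = (20, 31)
3. F_x = -4  [2·signedArea(FEA) = 0 ∩ 2·signedArea(CAF) = -168]
4. F_y = 1  [2·signedArea(FEA) = 0 ∩ 2·signedArea(CAF) = -168]
   → F = (-4, 1)
5. D_x = 22  [EA ∥ DC ∩ AC ∥ ED]
6. D_y = 37  [EA ∥ DC ∩ AC ∥ ED]
   → D = (22, 37)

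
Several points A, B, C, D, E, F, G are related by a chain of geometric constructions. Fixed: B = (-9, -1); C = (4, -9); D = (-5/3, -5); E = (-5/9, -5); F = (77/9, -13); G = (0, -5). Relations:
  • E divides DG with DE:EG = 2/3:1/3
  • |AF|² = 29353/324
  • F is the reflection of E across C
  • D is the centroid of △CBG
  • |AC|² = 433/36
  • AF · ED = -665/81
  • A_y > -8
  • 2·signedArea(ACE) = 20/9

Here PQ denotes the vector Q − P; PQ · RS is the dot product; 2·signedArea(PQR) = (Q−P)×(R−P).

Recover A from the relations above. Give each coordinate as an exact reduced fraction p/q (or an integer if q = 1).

1. A_x = 7/6  [2·signedArea(ACE) = 20/9 ∩ AF · ED = -665/81]
2. A_y = -7  [2·signedArea(ACE) = 20/9 ∩ AF · ED = -665/81]
   → A = (7/6, -7)

A = (7/6, -7)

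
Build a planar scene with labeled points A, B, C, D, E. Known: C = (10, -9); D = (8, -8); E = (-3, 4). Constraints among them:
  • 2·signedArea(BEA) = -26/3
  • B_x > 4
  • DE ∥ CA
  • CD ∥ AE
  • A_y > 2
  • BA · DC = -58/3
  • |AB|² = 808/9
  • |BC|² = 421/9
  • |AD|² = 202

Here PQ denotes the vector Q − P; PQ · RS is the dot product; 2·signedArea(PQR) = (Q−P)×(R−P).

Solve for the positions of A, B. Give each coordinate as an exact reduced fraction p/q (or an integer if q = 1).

1. A_x = -1  [CD ∥ AE ∩ DE ∥ CA]
2. A_y = 3  [CD ∥ AE ∩ DE ∥ CA]
   → A = (-1, 3)
3. B_x = 5  [2·signedArea(BEA) = -26/3 ∩ BA · DC = -58/3]
4. B_y = -13/3  [2·signedArea(BEA) = -26/3 ∩ BA · DC = -58/3]
   → B = (5, -13/3)

A = (-1, 3)
B = (5, -13/3)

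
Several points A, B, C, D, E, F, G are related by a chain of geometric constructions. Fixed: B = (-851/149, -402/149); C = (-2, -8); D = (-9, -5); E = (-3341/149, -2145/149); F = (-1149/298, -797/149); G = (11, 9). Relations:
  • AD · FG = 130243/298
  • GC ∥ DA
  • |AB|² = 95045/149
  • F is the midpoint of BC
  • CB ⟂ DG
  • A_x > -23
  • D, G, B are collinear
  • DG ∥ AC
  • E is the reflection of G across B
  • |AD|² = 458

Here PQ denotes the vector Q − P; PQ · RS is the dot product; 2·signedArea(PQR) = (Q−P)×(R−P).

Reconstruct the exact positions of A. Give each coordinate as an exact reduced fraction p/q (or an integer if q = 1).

A = (-22, -22)

1. A_x = -22  [DG ∥ AC ∩ GC ∥ DA]
2. A_y = -22  [DG ∥ AC ∩ GC ∥ DA]
   → A = (-22, -22)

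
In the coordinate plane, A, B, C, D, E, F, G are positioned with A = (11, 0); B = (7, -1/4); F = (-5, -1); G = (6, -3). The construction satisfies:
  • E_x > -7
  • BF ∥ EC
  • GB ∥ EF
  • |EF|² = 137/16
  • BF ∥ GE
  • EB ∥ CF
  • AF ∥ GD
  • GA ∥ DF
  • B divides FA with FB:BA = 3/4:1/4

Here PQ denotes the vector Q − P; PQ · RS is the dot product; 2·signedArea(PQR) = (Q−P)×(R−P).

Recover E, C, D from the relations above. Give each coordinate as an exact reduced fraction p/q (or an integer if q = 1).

1. E_x = -6  [GB ∥ EF ∩ BF ∥ GE]
2. E_y = -15/4  [GB ∥ EF ∩ BF ∥ GE]
   → E = (-6, -15/4)
3. C_x = -18  [EB ∥ CF ∩ BF ∥ EC]
4. C_y = -9/2  [EB ∥ CF ∩ BF ∥ EC]
   → C = (-18, -9/2)
5. D_x = -10  [GA ∥ DF ∩ AF ∥ GD]
6. D_y = -4  [GA ∥ DF ∩ AF ∥ GD]
   → D = (-10, -4)

C = (-18, -9/2)
D = (-10, -4)
E = (-6, -15/4)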